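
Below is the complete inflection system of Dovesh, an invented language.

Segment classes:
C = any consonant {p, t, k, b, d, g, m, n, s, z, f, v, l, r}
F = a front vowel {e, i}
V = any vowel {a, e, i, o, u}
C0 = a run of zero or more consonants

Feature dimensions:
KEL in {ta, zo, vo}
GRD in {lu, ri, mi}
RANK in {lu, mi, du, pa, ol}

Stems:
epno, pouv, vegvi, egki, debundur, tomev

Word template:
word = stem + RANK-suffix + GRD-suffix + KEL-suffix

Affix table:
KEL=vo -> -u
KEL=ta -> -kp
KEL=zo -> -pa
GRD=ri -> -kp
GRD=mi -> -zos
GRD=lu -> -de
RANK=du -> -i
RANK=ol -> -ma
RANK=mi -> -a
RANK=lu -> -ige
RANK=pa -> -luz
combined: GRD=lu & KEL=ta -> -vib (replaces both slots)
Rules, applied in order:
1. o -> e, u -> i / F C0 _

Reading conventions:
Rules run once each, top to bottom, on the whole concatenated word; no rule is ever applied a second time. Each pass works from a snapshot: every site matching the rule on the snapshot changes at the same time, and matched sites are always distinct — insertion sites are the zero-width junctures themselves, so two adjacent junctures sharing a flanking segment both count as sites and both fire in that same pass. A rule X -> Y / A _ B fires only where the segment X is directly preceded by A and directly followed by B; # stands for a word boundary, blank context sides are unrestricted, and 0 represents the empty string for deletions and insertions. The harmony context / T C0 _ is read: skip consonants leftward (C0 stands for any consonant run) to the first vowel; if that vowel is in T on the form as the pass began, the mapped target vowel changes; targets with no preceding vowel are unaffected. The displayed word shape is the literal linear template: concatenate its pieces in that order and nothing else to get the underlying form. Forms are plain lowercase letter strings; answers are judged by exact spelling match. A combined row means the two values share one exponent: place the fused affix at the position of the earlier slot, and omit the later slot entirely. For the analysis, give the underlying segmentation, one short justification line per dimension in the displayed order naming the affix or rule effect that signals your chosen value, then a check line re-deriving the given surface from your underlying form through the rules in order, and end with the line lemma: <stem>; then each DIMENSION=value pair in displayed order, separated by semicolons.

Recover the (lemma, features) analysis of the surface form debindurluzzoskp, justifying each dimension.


underlying: debundur-luz-zos-kp
KEL=ta - signalled by the affix -kp
GRD=mi - signalled by the affix -zos
RANK=pa - signalled by the affix -luz
check: debundurluzzoskp -> debindurluzzoskp
lemma: debundur; KEL=ta; GRD=mi; RANK=pa


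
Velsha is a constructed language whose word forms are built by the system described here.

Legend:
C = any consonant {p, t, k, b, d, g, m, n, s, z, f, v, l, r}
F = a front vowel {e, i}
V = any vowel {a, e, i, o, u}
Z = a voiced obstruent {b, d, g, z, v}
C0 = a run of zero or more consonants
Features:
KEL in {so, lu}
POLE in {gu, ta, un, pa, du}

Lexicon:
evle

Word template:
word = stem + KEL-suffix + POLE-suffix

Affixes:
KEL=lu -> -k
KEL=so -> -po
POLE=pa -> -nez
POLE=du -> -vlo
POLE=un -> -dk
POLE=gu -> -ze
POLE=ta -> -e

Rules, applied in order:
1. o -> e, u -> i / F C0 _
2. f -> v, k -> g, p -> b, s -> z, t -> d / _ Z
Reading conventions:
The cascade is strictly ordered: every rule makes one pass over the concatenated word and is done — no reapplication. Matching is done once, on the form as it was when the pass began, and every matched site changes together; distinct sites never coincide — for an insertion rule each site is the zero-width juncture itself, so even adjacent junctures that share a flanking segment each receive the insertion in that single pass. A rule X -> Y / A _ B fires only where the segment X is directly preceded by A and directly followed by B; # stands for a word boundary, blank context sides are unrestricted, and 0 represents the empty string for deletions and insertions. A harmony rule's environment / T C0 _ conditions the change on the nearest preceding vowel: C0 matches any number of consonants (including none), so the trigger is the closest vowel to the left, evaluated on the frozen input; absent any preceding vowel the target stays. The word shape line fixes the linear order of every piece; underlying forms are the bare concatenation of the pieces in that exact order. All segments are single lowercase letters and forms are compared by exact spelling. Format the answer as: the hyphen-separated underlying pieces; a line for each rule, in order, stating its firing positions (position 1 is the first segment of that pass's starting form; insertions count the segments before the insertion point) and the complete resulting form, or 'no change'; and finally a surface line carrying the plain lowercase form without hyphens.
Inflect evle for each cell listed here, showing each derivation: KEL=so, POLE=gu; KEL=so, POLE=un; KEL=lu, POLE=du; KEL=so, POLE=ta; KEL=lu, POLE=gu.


cell KEL=so, POLE=gu:
underlying: evle-po-ze
1. o -> e, u -> i / F C0 _: fires at position(s) 6: evlepeze
2. f -> v, k -> g, p -> b, s -> z, t -> d / _ Z: no change
surface: evlepeze

cell KEL=so, POLE=un:
underlying: evle-po-dk
1. o -> e, u -> i / F C0 _: fires at position(s) 6: evlepedk
2. f -> v, k -> g, p -> b, s -> z, t -> d / _ Z: no change
surface: evlepedk

cell KEL=lu, POLE=du:
underlying: evle-k-vlo
1. o -> e, u -> i / F C0 _: fires at position(s) 8: evlekvle
2. f -> v, k -> g, p -> b, s -> z, t -> d / _ Z: fires at position(s) 5: evlegvle
surface: evlegvle

cell KEL=so, POLE=ta:
underlying: evle-po-e
1. o -> e, u -> i / F C0 _: fires at position(s) 6: evlepee
2. f -> v, k -> g, p -> b, s -> z, t -> d / _ Z: no change
surface: evlepee

cell KEL=lu, POLE=gu:
underlying: evle-k-ze
1. o -> e, u -> i / F C0 _: no change
2. f -> v, k -> g, p -> b, s -> z, t -> d / _ Z: fires at position(s) 5: evlegze
surface: evlegze


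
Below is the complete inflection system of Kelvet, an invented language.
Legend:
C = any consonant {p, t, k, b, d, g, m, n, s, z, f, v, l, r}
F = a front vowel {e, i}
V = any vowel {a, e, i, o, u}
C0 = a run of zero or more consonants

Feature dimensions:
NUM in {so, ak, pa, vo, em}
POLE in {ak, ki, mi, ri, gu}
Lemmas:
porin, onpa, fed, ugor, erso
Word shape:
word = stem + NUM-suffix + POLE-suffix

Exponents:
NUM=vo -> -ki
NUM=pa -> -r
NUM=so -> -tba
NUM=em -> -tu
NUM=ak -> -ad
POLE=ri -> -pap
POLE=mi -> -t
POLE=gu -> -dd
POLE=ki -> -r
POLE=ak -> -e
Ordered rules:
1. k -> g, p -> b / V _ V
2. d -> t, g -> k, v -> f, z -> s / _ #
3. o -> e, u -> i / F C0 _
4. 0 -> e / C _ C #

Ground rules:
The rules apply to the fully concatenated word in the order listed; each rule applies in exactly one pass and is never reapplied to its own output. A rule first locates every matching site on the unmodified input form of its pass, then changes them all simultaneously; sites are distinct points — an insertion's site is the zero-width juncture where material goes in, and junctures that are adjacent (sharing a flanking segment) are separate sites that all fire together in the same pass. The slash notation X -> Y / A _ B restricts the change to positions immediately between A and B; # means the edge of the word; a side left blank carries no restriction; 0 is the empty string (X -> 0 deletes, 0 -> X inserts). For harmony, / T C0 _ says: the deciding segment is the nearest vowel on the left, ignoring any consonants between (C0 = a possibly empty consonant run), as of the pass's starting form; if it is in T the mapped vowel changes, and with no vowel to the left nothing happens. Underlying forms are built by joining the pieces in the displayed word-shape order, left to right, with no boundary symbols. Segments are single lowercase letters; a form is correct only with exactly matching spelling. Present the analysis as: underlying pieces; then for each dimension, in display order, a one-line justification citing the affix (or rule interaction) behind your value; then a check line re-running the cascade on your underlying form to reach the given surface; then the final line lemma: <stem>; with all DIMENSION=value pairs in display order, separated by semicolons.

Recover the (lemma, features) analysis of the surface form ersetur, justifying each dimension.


underlying: erso-tu-r
NUM=em - signalled by the affix -tu
POLE=ki - signalled by the affix -r
check: ersotur -> ersotur -> ersotur -> ersetur -> ersetur
lemma: erso; NUM=em; POLE=ki


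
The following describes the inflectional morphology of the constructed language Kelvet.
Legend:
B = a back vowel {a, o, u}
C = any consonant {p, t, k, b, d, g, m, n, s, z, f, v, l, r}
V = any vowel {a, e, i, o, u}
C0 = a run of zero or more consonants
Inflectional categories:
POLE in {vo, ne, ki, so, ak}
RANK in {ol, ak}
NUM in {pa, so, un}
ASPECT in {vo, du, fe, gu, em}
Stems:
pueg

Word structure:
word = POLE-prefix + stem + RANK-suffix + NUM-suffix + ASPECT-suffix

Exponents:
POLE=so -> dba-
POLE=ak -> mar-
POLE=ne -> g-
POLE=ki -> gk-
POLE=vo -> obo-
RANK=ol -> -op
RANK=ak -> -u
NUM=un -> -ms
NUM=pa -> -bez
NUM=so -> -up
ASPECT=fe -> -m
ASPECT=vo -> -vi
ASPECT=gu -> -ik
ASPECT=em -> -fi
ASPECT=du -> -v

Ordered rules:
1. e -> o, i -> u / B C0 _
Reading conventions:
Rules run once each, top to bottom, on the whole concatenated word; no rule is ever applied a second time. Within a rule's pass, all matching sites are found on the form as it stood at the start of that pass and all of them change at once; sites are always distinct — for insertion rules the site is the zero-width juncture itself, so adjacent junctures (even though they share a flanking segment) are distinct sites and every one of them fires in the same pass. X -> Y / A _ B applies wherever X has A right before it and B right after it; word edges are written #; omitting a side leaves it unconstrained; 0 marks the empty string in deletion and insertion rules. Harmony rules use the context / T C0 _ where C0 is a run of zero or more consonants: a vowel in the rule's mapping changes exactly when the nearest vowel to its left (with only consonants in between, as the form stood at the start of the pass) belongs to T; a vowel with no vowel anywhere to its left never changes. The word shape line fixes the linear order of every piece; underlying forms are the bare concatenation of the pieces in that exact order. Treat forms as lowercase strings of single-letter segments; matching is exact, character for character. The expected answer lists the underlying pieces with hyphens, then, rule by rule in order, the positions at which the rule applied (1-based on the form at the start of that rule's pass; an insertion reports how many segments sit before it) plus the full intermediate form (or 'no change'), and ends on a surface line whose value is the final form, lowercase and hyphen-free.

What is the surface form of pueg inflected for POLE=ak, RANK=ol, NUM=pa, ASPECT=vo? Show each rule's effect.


underlying: mar-pueg-op-bez-vi
1. e -> o, i -> u / B C0 _: fires at position(s) 6, 11: marpuogopbozvi
surface: marpuogopbozvi


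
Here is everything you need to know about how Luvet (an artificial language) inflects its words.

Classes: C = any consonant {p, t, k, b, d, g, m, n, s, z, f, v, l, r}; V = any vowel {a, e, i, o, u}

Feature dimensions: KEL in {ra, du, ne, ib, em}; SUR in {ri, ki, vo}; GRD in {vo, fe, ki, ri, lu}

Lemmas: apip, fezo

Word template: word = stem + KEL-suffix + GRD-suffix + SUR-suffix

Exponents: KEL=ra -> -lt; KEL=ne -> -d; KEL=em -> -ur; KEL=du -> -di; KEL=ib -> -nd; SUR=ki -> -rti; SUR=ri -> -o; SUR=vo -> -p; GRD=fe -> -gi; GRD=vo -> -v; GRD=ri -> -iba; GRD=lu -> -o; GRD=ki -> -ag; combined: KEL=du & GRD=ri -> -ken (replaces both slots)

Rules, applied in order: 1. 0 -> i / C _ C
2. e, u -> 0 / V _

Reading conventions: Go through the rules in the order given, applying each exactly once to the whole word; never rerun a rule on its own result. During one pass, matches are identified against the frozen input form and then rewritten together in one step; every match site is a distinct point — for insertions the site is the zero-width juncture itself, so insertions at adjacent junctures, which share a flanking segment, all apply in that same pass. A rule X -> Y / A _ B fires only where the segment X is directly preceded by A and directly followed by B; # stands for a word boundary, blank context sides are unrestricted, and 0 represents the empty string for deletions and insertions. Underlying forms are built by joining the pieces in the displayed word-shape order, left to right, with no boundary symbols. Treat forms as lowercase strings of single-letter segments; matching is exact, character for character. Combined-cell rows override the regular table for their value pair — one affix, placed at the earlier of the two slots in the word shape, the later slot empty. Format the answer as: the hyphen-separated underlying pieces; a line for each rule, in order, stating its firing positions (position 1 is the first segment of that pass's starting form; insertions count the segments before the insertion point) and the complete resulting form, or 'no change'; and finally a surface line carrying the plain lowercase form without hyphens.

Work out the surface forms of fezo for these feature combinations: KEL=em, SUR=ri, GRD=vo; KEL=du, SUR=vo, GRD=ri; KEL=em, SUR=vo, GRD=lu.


cell KEL=em, SUR=ri, GRD=vo:
underlying: fezo-ur-v-o
1. 0 -> i / C _ C: inserts after position(s) 6: fezourivo
2. e, u -> 0 / V _: fires at position(s) 5: fezorivo
surface: fezorivo

cell KEL=du, SUR=vo, GRD=ri:
underlying: fezo-ken-p
1. 0 -> i / C _ C: inserts after position(s) 7: fezokenip
2. e, u -> 0 / V _: no change
surface: fezokenip

cell KEL=em, SUR=vo, GRD=lu:
underlying: fezo-ur-o-p
1. 0 -> i / C _ C: no change
2. e, u -> 0 / V _: fires at position(s) 5: fezorop
surface: fezorop


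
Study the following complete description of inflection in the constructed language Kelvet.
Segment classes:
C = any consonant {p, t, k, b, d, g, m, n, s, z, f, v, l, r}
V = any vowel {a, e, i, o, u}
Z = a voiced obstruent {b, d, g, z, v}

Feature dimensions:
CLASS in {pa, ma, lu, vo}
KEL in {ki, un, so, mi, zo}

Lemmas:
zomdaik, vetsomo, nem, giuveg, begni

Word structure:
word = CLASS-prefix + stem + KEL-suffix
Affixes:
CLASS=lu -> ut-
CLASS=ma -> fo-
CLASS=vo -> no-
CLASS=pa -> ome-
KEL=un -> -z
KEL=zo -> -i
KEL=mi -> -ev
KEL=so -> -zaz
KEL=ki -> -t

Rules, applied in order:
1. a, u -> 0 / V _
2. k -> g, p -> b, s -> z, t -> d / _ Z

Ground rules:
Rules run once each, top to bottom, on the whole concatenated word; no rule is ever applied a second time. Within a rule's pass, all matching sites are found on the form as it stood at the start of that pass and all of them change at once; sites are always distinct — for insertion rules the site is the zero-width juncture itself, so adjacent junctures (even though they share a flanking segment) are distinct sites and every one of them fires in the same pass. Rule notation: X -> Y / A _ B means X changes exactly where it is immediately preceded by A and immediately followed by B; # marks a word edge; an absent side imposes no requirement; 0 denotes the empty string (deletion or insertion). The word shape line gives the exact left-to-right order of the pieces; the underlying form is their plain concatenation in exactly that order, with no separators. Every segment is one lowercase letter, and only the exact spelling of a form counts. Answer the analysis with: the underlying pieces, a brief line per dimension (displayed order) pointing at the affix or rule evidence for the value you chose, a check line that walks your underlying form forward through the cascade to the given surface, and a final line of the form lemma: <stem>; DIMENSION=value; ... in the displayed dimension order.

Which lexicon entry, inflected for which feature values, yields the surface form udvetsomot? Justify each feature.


underlying: ut-vetsomo-t
CLASS=lu - signalled by the affix ut-
KEL=ki - signalled by the affix -t
check: utvetsomot -> utvetsomot -> udvetsomot
lemma: vetsomo; CLASS=lu; KEL=ki


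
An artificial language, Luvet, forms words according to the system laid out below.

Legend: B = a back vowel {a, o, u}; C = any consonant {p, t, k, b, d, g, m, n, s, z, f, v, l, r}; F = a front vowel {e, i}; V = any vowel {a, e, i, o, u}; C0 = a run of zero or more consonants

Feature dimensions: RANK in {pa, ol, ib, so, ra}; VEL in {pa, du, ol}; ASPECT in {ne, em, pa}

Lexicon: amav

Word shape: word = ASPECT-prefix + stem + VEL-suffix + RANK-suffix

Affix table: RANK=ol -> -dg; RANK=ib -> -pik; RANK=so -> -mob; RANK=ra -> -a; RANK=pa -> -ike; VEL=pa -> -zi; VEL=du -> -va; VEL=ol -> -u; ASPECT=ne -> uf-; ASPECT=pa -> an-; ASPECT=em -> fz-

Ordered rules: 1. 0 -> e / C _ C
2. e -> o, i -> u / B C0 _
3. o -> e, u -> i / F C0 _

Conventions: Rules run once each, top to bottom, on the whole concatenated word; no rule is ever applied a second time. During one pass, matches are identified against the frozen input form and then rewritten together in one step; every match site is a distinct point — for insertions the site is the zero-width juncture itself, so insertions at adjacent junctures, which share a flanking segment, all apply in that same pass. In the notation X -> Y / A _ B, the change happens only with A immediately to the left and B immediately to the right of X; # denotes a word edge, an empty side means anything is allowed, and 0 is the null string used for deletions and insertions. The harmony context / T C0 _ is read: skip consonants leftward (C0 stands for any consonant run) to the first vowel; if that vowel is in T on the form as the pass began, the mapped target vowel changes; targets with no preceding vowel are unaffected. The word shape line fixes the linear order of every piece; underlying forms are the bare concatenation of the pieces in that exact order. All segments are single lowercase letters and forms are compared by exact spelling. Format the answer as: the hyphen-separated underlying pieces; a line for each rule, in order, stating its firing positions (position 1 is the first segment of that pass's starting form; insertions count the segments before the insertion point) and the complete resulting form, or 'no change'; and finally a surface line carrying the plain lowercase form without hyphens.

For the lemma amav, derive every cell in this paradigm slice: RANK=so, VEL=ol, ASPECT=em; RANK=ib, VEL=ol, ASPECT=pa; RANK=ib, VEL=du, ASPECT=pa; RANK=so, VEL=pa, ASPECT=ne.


cell RANK=so, VEL=ol, ASPECT=em:
underlying: fz-amav-u-mob
1. 0 -> e / C _ C: inserts after position(s) 1: fezamavumob
2. e -> o, i -> u / B C0 _: no change
3. o -> e, u -> i / F C0 _: no change
surface: fezamavumob

cell RANK=ib, VEL=ol, ASPECT=pa:
underlying: an-amav-u-pik
1. 0 -> e / C _ C: no change
2. e -> o, i -> u / B C0 _: fires at position(s) 9: anamavupuk
3. o -> e, u -> i / F C0 _: no change
surface: anamavupuk

cell RANK=ib, VEL=du, ASPECT=pa:
underlying: an-amav-va-pik
1. 0 -> e / C _ C: inserts after position(s) 6: anamavevapik
2. e -> o, i -> u / B C0 _: fires at position(s) 7, 11: anamavovapuk
3. o -> e, u -> i / F C0 _: no change
surface: anamavovapuk

cell RANK=so, VEL=pa, ASPECT=ne:
underlying: uf-amav-zi-mob
1. 0 -> e / C _ C: inserts after position(s) 6: ufamavezimob
2. e -> o, i -> u / B C0 _: fires at position(s) 7: ufamavozimob
3. o -> e, u -> i / F C0 _: fires at position(s) 11: ufamavozimeb
surface: ufamavozimeb


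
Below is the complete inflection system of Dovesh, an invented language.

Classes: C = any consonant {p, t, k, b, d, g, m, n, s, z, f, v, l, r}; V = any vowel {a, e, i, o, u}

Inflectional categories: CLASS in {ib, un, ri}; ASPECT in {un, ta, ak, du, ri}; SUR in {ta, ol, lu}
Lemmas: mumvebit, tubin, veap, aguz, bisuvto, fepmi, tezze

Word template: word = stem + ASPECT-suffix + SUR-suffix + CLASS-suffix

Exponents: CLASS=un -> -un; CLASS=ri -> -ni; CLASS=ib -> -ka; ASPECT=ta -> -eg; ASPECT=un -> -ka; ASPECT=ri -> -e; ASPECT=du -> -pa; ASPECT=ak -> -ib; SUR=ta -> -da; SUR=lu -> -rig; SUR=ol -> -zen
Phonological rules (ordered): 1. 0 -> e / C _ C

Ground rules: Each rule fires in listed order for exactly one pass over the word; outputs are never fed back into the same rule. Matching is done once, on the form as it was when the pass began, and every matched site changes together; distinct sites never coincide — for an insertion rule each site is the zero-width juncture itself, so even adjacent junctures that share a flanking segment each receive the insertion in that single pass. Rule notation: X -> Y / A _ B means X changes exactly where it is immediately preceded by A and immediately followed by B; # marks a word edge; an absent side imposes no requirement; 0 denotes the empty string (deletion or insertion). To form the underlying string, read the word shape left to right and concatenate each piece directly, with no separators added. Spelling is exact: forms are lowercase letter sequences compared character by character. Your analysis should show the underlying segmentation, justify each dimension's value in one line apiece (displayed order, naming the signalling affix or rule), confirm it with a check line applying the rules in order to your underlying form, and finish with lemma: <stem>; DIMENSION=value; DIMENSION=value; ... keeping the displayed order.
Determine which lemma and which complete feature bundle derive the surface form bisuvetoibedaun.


underlying: bisuvto-ib-da-un
CLASS=un - signalled by the affix -un
ASPECT=ak - signalled by the affix -ib
SUR=ta - signalled by the affix -da
check: bisuvtoibdaun -> bisuvetoibedaun
lemma: bisuvto; CLASS=un; ASPECT=ak; SUR=ta


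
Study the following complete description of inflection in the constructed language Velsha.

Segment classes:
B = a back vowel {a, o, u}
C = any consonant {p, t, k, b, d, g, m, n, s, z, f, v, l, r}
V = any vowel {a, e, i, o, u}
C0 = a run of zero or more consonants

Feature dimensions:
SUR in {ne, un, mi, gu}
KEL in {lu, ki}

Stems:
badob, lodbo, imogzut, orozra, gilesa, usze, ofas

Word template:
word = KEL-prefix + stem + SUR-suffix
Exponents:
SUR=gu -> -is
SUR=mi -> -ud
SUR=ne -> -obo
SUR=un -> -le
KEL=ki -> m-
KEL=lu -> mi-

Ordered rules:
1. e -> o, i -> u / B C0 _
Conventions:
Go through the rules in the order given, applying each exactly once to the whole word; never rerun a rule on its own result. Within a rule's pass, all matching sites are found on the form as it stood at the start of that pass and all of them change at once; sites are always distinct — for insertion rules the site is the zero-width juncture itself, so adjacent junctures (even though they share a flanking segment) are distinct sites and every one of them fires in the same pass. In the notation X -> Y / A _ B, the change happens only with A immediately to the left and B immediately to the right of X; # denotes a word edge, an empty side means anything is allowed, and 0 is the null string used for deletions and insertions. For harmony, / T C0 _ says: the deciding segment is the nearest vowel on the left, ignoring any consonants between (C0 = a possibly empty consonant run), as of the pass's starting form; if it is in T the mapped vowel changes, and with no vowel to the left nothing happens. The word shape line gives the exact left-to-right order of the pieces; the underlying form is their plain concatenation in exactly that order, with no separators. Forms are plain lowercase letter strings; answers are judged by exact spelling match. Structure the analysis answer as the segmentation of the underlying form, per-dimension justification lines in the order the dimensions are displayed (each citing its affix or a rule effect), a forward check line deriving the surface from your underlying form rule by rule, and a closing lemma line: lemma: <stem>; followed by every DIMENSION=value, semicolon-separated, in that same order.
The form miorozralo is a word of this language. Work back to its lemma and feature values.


underlying: mi-orozra-le
SUR=un - signalled by the affix -le
KEL=lu - signalled by the affix mi-
check: miorozrale -> miorozralo
lemma: orozra; SUR=un; KEL=lu


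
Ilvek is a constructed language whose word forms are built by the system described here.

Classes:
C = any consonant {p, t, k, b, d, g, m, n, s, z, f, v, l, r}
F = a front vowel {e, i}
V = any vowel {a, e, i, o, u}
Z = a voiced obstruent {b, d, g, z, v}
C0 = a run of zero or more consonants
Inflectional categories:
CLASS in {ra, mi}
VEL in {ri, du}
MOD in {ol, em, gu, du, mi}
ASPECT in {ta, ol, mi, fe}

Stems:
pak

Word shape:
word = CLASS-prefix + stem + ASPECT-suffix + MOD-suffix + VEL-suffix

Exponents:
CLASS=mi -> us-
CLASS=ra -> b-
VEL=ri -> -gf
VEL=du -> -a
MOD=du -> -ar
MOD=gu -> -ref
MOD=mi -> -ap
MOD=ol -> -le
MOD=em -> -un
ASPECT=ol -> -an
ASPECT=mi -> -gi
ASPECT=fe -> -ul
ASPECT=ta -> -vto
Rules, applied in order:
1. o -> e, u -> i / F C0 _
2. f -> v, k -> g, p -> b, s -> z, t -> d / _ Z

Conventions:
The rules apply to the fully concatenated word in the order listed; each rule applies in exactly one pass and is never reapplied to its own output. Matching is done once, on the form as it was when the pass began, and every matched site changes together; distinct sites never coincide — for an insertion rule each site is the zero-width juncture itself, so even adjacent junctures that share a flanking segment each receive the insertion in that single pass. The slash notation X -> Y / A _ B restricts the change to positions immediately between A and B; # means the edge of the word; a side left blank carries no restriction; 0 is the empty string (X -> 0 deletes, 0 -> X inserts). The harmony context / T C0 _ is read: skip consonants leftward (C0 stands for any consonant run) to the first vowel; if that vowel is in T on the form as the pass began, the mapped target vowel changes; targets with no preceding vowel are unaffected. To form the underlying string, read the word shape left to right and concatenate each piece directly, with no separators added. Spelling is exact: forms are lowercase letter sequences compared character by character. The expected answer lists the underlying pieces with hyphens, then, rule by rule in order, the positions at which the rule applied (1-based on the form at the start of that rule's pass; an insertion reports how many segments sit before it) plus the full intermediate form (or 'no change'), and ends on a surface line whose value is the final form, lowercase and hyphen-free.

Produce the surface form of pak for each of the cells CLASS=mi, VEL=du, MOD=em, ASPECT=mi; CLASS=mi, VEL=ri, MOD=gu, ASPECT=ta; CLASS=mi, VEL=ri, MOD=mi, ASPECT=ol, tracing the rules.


cell CLASS=mi, VEL=du, MOD=em, ASPECT=mi:
underlying: us-pak-gi-un-a
1. o -> e, u -> i / F C0 _: fires at position(s) 8: uspakgiina
2. f -> v, k -> g, p -> b, s -> z, t -> d / _ Z: fires at position(s) 5: uspaggiina
surface: uspaggiina

cell CLASS=mi, VEL=ri, MOD=gu, ASPECT=ta:
underlying: us-pak-vto-ref-gf
1. o -> e, u -> i / F C0 _: no change
2. f -> v, k -> g, p -> b, s -> z, t -> d / _ Z: fires at position(s) 5, 11: uspagvtorevgf
surface: uspagvtorevgf

cell CLASS=mi, VEL=ri, MOD=mi, ASPECT=ol:
underlying: us-pak-an-ap-gf
1. o -> e, u -> i / F C0 _: no change
2. f -> v, k -> g, p -> b, s -> z, t -> d / _ Z: fires at position(s) 9: uspakanabgf
surface: uspakanabgf


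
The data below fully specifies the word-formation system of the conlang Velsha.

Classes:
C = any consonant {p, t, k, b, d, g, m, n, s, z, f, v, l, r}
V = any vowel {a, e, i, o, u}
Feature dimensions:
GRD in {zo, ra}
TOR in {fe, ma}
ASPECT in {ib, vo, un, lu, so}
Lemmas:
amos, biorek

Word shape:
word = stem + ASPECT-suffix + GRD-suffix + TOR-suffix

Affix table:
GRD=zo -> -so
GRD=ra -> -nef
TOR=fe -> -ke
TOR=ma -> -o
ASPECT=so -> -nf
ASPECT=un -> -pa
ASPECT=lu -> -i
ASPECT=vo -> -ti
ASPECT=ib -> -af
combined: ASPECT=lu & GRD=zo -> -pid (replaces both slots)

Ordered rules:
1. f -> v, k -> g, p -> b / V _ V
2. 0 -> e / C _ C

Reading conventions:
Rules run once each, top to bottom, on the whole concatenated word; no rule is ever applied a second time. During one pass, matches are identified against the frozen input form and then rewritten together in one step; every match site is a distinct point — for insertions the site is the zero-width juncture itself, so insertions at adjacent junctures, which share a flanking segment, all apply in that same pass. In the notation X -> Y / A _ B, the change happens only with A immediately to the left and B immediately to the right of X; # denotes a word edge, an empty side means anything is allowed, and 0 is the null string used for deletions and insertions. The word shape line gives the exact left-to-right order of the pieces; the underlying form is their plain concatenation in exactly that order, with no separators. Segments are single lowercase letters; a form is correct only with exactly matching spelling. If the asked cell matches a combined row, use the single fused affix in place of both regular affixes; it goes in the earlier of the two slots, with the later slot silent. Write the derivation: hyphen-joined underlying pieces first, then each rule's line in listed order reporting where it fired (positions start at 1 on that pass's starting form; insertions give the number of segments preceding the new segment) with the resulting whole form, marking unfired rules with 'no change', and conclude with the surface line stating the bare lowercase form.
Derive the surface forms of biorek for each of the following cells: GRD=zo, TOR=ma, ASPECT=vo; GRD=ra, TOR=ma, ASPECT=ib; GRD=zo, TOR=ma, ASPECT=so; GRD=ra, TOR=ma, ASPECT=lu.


cell GRD=zo, TOR=ma, ASPECT=vo:
underlying: biorek-ti-so-o
1. f -> v, k -> g, p -> b / V _ V: no change
2. 0 -> e / C _ C: inserts after position(s) 6: bioreketisoo
surface: bioreketisoo

cell GRD=ra, TOR=ma, ASPECT=ib:
underlying: biorek-af-nef-o
1. f -> v, k -> g, p -> b / V _ V: fires at position(s) 6, 11: bioregafnevo
2. 0 -> e / C _ C: inserts after position(s) 8: bioregafenevo
surface: bioregafenevo

cell GRD=zo, TOR=ma, ASPECT=so:
underlying: biorek-nf-so-o
1. f -> v, k -> g, p -> b / V _ V: no change
2. 0 -> e / C _ C: inserts after position(s) 6, 7, 8: biorekenefesoo
surface: biorekenefesoo

cell GRD=ra, TOR=ma, ASPECT=lu:
underlying: biorek-i-nef-o
1. f -> v, k -> g, p -> b / V _ V: fires at position(s) 6, 10: bioreginevo
2. 0 -> e / C _ C: no change
surface: bioreginevo


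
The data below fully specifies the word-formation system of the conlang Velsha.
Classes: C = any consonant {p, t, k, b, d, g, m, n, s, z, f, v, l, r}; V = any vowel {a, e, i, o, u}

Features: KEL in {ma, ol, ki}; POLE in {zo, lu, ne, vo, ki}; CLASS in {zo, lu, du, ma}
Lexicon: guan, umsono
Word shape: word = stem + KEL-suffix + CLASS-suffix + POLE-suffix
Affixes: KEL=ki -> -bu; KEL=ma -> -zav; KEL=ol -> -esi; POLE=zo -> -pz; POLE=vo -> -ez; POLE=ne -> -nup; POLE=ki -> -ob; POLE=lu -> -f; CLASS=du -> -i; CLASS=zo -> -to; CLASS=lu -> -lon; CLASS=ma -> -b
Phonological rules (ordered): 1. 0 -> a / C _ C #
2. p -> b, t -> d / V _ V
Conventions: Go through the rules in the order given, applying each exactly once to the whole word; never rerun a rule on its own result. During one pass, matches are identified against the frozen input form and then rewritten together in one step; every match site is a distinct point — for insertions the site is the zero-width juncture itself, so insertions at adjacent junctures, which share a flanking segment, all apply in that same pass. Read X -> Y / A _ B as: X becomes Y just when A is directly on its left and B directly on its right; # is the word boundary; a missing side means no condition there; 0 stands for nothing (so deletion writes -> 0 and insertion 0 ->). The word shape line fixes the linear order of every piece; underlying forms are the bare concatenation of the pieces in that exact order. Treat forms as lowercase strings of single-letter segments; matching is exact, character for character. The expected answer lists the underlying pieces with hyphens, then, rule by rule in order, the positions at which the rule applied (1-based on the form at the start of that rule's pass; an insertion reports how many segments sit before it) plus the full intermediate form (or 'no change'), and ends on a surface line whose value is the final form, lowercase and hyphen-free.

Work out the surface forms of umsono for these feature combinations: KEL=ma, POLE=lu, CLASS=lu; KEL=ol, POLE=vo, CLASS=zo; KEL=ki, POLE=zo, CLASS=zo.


cell KEL=ma, POLE=lu, CLASS=lu:
underlying: umsono-zav-lon-f
1. 0 -> a / C _ C #: inserts after position(s) 12: umsonozavlonaf
2. p -> b, t -> d / V _ V: no change
surface: umsonozavlonaf

cell KEL=ol, POLE=vo, CLASS=zo:
underlying: umsono-esi-to-ez
1. 0 -> a / C _ C #: no change
2. p -> b, t -> d / V _ V: fires at position(s) 10: umsonoesidoez
surface: umsonoesidoez

cell KEL=ki, POLE=zo, CLASS=zo:
underlying: umsono-bu-to-pz
1. 0 -> a / C _ C #: inserts after position(s) 11: umsonobutopaz
2. p -> b, t -> d / V _ V: fires at position(s) 9, 11: umsonobudobaz
surface: umsonobudobaz


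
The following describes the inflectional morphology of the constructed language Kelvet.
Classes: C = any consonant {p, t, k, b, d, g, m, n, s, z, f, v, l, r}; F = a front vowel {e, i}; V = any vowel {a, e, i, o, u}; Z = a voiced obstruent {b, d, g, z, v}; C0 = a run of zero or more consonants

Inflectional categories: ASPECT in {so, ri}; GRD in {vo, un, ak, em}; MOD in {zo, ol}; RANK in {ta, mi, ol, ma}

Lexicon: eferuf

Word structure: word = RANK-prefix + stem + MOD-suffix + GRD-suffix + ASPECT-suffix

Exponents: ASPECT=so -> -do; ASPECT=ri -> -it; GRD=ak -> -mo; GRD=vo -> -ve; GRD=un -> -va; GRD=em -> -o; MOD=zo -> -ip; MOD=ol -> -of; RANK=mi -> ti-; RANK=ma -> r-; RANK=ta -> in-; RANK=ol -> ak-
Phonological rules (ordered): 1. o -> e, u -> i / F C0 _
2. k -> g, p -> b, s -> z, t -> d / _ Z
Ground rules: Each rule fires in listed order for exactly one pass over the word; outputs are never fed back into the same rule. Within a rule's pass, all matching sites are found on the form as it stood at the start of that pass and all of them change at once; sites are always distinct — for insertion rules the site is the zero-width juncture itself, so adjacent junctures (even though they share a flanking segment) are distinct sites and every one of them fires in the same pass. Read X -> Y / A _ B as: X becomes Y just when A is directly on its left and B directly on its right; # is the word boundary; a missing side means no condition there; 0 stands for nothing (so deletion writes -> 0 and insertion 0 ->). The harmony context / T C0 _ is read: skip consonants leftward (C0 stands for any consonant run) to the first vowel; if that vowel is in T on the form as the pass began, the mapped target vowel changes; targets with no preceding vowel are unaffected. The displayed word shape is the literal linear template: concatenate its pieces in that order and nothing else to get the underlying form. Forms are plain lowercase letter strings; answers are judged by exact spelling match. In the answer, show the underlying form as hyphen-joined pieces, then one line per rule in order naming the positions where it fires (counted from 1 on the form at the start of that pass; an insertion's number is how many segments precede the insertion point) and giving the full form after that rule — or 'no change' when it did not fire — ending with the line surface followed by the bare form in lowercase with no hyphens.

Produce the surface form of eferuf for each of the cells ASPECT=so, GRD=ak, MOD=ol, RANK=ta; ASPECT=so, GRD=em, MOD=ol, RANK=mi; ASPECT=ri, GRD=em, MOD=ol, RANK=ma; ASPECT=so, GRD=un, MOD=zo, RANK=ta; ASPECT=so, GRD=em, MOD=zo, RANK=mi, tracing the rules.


cell ASPECT=so, GRD=ak, MOD=ol, RANK=ta:
underlying: in-eferuf-of-mo-do
1. o -> e, u -> i / F C0 _: fires at position(s) 7: ineferifofmodo
2. k -> g, p -> b, s -> z, t -> d / _ Z: no change
surface: ineferifofmodo

cell ASPECT=so, GRD=em, MOD=ol, RANK=mi:
underlying: ti-eferuf-of-o-do
1. o -> e, u -> i / F C0 _: fires at position(s) 7: tieferifofodo
2. k -> g, p -> b, s -> z, t -> d / _ Z: no change
surface: tieferifofodo

cell ASPECT=ri, GRD=em, MOD=ol, RANK=ma:
underlying: r-eferuf-of-o-it
1. o -> e, u -> i / F C0 _: fires at position(s) 6: referifofoit
2. k -> g, p -> b, s -> z, t -> d / _ Z: no change
surface: referifofoit

cell ASPECT=so, GRD=un, MOD=zo, RANK=ta:
underlying: in-eferuf-ip-va-do
1. o -> e, u -> i / F C0 _: fires at position(s) 7: ineferifipvado
2. k -> g, p -> b, s -> z, t -> d / _ Z: fires at position(s) 10: ineferifibvado
surface: ineferifibvado

cell ASPECT=so, GRD=em, MOD=zo, RANK=mi:
underlying: ti-eferuf-ip-o-do
1. o -> e, u -> i / F C0 _: fires at position(s) 7, 11: tieferifipedo
2. k -> g, p -> b, s -> z, t -> d / _ Z: no change
surface: tieferifipedo


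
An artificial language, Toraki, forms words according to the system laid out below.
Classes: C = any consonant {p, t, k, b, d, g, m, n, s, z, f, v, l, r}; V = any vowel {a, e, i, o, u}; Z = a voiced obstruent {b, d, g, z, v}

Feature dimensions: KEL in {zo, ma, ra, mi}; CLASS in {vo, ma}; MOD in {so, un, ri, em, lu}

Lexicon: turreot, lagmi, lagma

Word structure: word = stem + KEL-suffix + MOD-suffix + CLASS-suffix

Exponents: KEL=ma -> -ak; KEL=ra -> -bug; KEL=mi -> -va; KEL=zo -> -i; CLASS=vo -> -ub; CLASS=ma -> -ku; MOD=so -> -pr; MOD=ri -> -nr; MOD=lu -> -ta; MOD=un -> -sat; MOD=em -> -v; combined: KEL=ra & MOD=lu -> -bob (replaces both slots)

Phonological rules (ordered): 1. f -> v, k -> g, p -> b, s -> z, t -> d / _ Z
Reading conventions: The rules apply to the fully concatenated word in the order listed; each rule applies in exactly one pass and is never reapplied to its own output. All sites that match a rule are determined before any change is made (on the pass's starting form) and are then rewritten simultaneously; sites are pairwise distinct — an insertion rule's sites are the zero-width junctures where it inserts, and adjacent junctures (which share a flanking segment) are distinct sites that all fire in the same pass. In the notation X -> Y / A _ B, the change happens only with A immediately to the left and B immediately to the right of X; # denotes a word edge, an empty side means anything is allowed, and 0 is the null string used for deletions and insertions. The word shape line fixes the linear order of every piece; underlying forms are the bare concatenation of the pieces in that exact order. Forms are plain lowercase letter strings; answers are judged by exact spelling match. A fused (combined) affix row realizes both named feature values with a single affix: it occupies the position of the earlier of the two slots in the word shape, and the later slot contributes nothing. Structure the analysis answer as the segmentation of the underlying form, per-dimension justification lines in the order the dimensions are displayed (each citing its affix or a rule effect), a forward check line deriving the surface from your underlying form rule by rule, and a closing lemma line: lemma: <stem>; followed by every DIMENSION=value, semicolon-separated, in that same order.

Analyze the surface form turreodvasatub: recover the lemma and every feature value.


underlying: turreot-va-sat-ub
KEL=mi - signalled by the affix -va
CLASS=vo - signalled by the affix -ub
MOD=un - signalled by the affix -sat
check: turreotvasatub -> turreodvasatub
lemma: turreot; KEL=mi; CLASS=vo; MOD=un


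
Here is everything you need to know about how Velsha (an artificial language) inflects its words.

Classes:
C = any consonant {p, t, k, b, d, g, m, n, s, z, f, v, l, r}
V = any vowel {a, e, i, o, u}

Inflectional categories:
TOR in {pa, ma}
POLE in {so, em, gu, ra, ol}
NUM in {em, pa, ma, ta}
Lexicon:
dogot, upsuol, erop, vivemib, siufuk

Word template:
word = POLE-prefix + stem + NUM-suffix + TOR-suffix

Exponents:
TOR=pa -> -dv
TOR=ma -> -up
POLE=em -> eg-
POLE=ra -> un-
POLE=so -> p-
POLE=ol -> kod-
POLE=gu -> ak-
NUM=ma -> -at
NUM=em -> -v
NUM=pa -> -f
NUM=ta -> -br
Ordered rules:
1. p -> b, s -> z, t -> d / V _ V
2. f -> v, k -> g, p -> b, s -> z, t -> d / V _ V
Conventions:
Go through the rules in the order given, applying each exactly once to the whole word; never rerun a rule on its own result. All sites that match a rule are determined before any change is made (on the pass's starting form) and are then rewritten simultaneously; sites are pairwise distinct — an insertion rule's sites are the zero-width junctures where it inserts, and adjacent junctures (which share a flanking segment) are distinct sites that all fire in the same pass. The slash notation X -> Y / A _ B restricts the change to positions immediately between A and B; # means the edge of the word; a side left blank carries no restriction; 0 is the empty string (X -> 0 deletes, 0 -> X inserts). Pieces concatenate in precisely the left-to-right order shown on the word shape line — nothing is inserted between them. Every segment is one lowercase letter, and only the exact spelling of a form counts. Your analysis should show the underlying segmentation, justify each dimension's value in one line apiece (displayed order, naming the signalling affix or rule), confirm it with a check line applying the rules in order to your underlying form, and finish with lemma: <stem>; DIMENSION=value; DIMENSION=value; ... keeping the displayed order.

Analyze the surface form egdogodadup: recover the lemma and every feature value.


underlying: eg-dogot-at-up
TOR=ma - signalled by the affix -up
POLE=em - signalled by the affix eg-
NUM=ma - signalled by the affix -at
check: egdogotatup -> egdogodadup -> egdogodadup
lemma: dogot; TOR=ma; POLE=em; NUM=ma
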